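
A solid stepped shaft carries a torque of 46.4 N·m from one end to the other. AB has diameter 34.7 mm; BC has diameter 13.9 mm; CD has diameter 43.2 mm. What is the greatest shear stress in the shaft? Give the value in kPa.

88000 kPa

Under the same torque, τ_max = 16T/(πd³) is largest where d is smallest — segment BC (d = 13.9 mm).
τ_max = 16·46.40/(π·(0.0139)³) = 8.799×10^7 Pa.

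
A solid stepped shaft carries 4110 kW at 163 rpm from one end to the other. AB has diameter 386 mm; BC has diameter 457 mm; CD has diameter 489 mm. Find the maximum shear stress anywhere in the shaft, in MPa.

21.3 MPa

ω = 2π·163/60 = 17.07 rad/s, so T = P/ω = 4110×10³ / 17.07 = 240800 N·m.
Under the same torque, τ_max = 16T/(πd³) is largest where d is smallest — segment AB (d = 386 mm).
τ_max = 16·240800/(π·(0.386)³) = 2.132×10^7 Pa.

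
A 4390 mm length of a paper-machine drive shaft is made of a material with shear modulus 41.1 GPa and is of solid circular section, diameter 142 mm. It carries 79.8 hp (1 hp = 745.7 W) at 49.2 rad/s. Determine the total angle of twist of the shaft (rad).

ω = 49.2 rad/s, so T = P/ω = 79.8×745.7 / 49.20 = 1209 N·m.
J = πd⁴/32 = π(0.142)⁴/32 = 3.992×10^-5 m⁴.
θ = T·L/(G·J) = 1209 × 4.39 / (41.1×10⁹ × 3.992×10^-5) = 3.236×10^-3 rad.

0.00324 rad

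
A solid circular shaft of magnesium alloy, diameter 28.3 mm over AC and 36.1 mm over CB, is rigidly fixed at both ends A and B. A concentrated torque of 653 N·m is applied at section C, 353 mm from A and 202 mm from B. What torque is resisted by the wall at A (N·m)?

Compatibility: T_A·a/J_AC = T_B·b/J_CB with T_A + T_B = T₀.
J_AC = 6.30×10^-8 m⁴, J_CB = 1.67×10^-7 m⁴, so T_A = T₀·(J_AC/a)/((J_AC/a)+(J_CB/b)) = 116.0 N·m, T_B = 537.0 N·m.

116 N·m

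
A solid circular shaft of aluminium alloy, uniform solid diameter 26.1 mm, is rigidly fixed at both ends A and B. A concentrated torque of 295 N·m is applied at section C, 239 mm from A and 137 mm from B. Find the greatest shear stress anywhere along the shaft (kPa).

With uniform GJ and both ends fixed, compatibility θ_AC = θ_CB gives T_A·a = T_B·b, together with T_A + T_B = T₀.
T_A = T₀·b/(a+b) = 295.0·137/376.0 = 107.5 N·m; T_B = 187.5 N·m.
τ in each portion: τ_AC = 3.08×10^7 Pa, τ_CB = 5.37×10^7 Pa; maximum is in CB.
τ_max = T_CB·r/J = 187.5·0.0131/4.56×10^-8 = 5.371×10^7 Pa.

53700 kPa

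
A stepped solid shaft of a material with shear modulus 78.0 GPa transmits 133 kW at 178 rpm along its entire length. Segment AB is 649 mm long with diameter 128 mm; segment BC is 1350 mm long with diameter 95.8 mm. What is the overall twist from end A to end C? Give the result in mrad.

17.2 mrad

ω = 2π·178/60 = 18.64 rad/s, so T = P/ω = 133×10³ / 18.64 = 7135 N·m.
J_AB = π(0.128)⁴/32 = 2.64×10^-5 m⁴; J_BC = π(0.0958)⁴/32 = 8.27×10^-6 m⁴.
θ = (T/G)·Σ L_i/J_i = (7135/78.0×10⁹)·(0.649/2.64×10^-5 + 1.35/8.27×10^-6) = 0.01719 rad.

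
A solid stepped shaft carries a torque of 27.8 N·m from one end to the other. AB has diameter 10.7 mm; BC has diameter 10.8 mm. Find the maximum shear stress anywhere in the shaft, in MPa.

116 MPa

Under the same torque, τ_max = 16T/(πd³) is largest where d is smallest — segment AB (d = 10.7 mm).
τ_max = 16·27.80/(π·(0.0107)³) = 1.156×10^8 Pa.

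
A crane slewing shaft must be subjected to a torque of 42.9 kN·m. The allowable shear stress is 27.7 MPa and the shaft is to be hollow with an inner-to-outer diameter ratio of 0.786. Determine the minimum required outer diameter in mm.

234 mm

For a hollow shaft with d_i/d_o = 0.786: τ_max = 16T/(π d_o³ (1−k⁴)), so d_o = [16T/(π τ_allow (1−k⁴))]^(1/3) = [16·42900/(π·2.77×10^7·0.6183)]^(1/3) = 0.2337 m.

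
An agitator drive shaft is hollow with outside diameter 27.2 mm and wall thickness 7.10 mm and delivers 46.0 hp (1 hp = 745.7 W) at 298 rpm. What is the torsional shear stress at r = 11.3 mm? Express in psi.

ω = 2π·298/60 = 31.21 rad/s, so T = P/ω = 46.0×745.7 / 31.21 = 1099 N·m.
J = π(d_o⁴ − d_i⁴)/32 = π(0.0272⁴ − 0.0130⁴)/32 = 5.093×10^-8 m⁴.
Shear stress varies linearly with radius: τ = T·r/J = 1099 × 0.0113 / 5.093×10^-8 = 2.439×10^8 Pa.

35400 psi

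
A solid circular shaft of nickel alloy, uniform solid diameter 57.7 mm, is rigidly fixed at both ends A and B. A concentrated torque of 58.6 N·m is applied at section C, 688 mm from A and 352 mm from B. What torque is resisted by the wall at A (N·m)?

With uniform GJ and both ends fixed, compatibility θ_AC = θ_CB gives T_A·a = T_B·b, together with T_A + T_B = T₀.
T_A = T₀·b/(a+b) = 58.60·352/1040 = 19.83 N·m; T_B = 38.77 N·m.

19.8 N·m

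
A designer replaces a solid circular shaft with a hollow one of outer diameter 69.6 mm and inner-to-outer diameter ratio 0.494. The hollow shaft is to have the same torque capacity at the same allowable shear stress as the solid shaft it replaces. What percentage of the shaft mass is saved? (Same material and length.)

Equal τ_max and T ⇒ the solid shaft needs d_s³ = d_o³(1−k⁴), so d_s = 69.6·(1−0.494⁴)^(1/3) = 68.19 mm.
Area ratio A_h/A_s = d_o²(1−k²)/d_s² = (1−k²)/(1−k⁴)^(2/3) = 0.7876.
Mass saving = 1 − 0.7876 = 21.2 %.

21.2 %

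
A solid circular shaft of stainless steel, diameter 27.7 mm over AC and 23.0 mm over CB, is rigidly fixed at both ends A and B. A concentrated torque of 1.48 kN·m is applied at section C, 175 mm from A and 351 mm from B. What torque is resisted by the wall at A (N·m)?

1200 N·m

Compatibility: T_A·a/J_AC = T_B·b/J_CB with T_A + T_B = T₀.
J_AC = 5.78×10^-8 m⁴, J_CB = 2.75×10^-8 m⁴, so T_A = T₀·(J_AC/a)/((J_AC/a)+(J_CB/b)) = 1196 N·m, T_B = 283.5 N·m.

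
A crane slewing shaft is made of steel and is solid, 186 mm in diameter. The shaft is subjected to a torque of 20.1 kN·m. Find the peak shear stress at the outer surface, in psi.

2310 psi

J = πd⁴/32 = π(0.186)⁴/32 = 1.175×10^-4 m⁴.
τ_max = T·r/J = 20100 × 0.0930 / 1.175×10^-4 = 1.591×10^7 Pa.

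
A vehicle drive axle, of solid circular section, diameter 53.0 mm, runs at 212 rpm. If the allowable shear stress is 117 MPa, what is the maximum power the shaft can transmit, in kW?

75.9 kW

J = πd⁴/32 = π(0.0530)⁴/32 = 7.746×10^-7 m⁴.
T_max = τ_allow·J/r = 1.17×10^8 × 7.746×10^-7 / 0.0265 = 3420 N·m.
ω = 2π·212/60 = 22.20 rad/s, so P_max = T_max·ω = 7.593×10^4 W.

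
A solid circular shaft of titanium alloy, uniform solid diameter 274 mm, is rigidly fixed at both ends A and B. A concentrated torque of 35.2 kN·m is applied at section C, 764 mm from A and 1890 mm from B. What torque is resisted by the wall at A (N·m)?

With uniform GJ and both ends fixed, compatibility θ_AC = θ_CB gives T_A·a = T_B·b, together with T_A + T_B = T₀.
T_A = T₀·b/(a+b) = 35200·1890/2654 = 25070 N·m; T_B = 10130 N·m.

25100 N·m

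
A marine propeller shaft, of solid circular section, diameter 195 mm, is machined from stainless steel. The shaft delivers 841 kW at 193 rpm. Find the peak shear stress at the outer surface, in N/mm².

ω = 2π·193/60 = 20.21 rad/s, so T = P/ω = 841×10³ / 20.21 = 41610 N·m.
J = πd⁴/32 = π(0.195)⁴/32 = 1.420×10^-4 m⁴.
τ_max = T·r/J = 41610 × 0.0975 / 1.420×10^-4 = 2.858×10^7 Pa.

28.6 N/mm²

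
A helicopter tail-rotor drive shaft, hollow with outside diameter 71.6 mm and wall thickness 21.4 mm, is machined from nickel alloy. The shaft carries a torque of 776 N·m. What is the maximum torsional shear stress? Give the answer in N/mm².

11.1 N/mm²

J = π(d_o⁴ − d_i⁴)/32 = π(0.0716⁴ − 0.0288⁴)/32 = 2.513×10^-6 m⁴.
τ_max = T·r/J = 776.0 × 0.0358 / 2.513×10^-6 = 1.106×10^7 Pa.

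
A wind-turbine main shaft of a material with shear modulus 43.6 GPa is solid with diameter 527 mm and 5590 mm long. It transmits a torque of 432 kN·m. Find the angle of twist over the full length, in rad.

0.00731 rad

J = πd⁴/32 = π(0.527)⁴/32 = 7.573×10^-3 m⁴.
θ = T·L/(G·J) = 432000 × 5.59 / (43.6×10⁹ × 7.573×10^-3) = 7.314×10^-3 rad.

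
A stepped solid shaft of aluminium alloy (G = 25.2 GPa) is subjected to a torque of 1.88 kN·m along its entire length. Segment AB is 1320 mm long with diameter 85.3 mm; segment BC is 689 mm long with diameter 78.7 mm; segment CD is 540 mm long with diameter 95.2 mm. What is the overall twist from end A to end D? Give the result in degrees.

2.15°

J_AB = π(0.0853)⁴/32 = 5.20×10^-6 m⁴; J_BC = π(0.0787)⁴/32 = 3.77×10^-6 m⁴; J_CD = π(0.0952)⁴/32 = 8.06×10^-6 m⁴.
θ = (T/G)·Σ L_i/J_i = (1880/25.2×10⁹)·(1.32/5.20×10^-6 + 0.689/3.77×10^-6 + 0.540/8.06×10^-6) = 0.03759 rad.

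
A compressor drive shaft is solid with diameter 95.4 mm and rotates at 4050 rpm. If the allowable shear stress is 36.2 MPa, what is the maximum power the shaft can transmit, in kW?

J = πd⁴/32 = π(0.0954)⁴/32 = 8.132×10^-6 m⁴.
T_max = τ_allow·J/r = 3.62×10^7 × 8.132×10^-6 / 0.0477 = 6171 N·m.
ω = 2π·4050/60 = 424.1 rad/s, so P_max = T_max·ω = 2.617×10^6 W.

2620 kW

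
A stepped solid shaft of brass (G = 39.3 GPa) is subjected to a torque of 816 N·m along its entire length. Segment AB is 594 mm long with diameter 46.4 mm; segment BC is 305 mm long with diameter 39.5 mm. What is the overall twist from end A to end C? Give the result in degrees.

3.07°

J_AB = π(0.0464)⁴/32 = 4.55×10^-7 m⁴; J_BC = π(0.0395)⁴/32 = 2.39×10^-7 m⁴.
θ = (T/G)·Σ L_i/J_i = (816.0/39.3×10⁹)·(0.594/4.55×10^-7 + 0.305/2.39×10^-7) = 0.05360 rad.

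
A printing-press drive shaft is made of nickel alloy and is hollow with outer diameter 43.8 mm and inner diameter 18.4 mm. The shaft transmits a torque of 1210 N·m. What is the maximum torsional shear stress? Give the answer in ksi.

11.0 ksi

J = π(d_o⁴ − d_i⁴)/32 = π(0.0438⁴ − 0.0184⁴)/32 = 3.501×10^-7 m⁴.
τ_max = T·r/J = 1210 × 0.0219 / 3.501×10^-7 = 7.570×10^7 Pa.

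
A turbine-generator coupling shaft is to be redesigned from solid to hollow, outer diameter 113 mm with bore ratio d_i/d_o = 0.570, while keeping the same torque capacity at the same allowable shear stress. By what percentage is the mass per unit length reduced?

Equal τ_max and T ⇒ the solid shaft needs d_s³ = d_o³(1−k⁴), so d_s = 113·(1−0.570⁴)^(1/3) = 108.9 mm.
Area ratio A_h/A_s = d_o²(1−k²)/d_s² = (1−k²)/(1−k⁴)^(2/3) = 0.7272.
Mass saving = 1 − 0.7272 = 27.3 %.

27.3 %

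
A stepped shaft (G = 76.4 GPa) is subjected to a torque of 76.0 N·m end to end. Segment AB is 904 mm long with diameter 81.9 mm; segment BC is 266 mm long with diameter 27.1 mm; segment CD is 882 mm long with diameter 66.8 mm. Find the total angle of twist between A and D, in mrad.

5.65 mrad

J_AB = π(0.0819)⁴/32 = 4.42×10^-6 m⁴; J_BC = π(0.0271)⁴/32 = 5.30×10^-8 m⁴; J_CD = π(0.0668)⁴/32 = 1.95×10^-6 m⁴.
θ = (T/G)·Σ L_i/J_i = (76.00/76.4×10⁹)·(0.904/4.42×10^-6 + 0.266/5.30×10^-8 + 0.882/1.95×10^-6) = 5.650×10^-3 rad.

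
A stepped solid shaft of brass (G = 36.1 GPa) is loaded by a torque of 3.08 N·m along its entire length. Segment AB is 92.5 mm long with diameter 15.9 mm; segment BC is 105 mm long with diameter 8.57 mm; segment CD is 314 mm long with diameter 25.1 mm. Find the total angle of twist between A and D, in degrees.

1.08°

J_AB = π(0.0159)⁴/32 = 6.27×10^-9 m⁴; J_BC = π(0.00857)⁴/32 = 5.30×10^-10 m⁴; J_CD = π(0.0251)⁴/32 = 3.90×10^-8 m⁴.
θ = (T/G)·Σ L_i/J_i = (3.080/36.1×10⁹)·(0.0925/6.27×10^-9 + 0.105/5.30×10^-10 + 0.314/3.90×10^-8) = 0.01886 rad.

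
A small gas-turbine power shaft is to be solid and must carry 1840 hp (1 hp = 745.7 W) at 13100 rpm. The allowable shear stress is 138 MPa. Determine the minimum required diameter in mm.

ω = 2π·13100/60 = 1372 rad/s, so T = P/ω = 1840×745.7 / 1372 = 1000 N·m.
For a solid shaft τ_max = 16T/(πd³), so d = (16T/(π τ_allow))^(1/3) = (16·1000/(π·1.38×10^8))^(1/3) = 0.03330 m.

33.3 mm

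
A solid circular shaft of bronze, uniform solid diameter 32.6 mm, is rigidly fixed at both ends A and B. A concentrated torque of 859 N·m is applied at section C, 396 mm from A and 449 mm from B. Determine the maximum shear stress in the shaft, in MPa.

67.1 MPa

With uniform GJ and both ends fixed, compatibility θ_AC = θ_CB gives T_A·a = T_B·b, together with T_A + T_B = T₀.
T_A = T₀·b/(a+b) = 859.0·449/845.0 = 456.4 N·m; T_B = 402.6 N·m.
τ in each portion: τ_AC = 6.71×10^7 Pa, τ_CB = 5.92×10^7 Pa; maximum is in AC.
τ_max = T_AC·r/J = 456.4·0.0163/1.11×10^-7 = 6.710×10^7 Pa.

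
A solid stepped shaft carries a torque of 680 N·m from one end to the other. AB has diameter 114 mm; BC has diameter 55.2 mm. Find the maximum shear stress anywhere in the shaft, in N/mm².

20.6 N/mm²

Under the same torque, τ_max = 16T/(πd³) is largest where d is smallest — segment BC (d = 55.2 mm).
τ_max = 16·680.0/(π·(0.0552)³) = 2.059×10^7 Pa.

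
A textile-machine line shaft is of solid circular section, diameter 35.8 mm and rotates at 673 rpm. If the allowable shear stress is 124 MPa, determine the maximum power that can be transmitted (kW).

78.7 kW

J = πd⁴/32 = π(0.0358)⁴/32 = 1.613×10^-7 m⁴.
T_max = τ_allow·J/r = 1.24×10^8 × 1.613×10^-7 / 0.0179 = 1117 N·m.
ω = 2π·673/60 = 70.48 rad/s, so P_max = T_max·ω = 7.873×10^4 W.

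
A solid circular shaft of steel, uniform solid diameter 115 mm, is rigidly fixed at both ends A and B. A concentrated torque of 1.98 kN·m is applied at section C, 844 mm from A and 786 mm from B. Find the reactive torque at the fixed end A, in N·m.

With uniform GJ and both ends fixed, compatibility θ_AC = θ_CB gives T_A·a = T_B·b, together with T_A + T_B = T₀.
T_A = T₀·b/(a+b) = 1980·786/1630 = 954.8 N·m; T_B = 1025 N·m.

955 N·m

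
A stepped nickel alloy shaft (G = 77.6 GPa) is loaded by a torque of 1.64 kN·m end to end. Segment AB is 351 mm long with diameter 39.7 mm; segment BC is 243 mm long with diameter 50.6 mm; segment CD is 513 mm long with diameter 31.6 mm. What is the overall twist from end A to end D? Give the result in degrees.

J_AB = π(0.0397)⁴/32 = 2.44×10^-7 m⁴; J_BC = π(0.0506)⁴/32 = 6.44×10^-7 m⁴; J_CD = π(0.0316)⁴/32 = 9.79×10^-8 m⁴.
θ = (T/G)·Σ L_i/J_i = (1640/77.6×10⁹)·(0.351/2.44×10^-7 + 0.243/6.44×10^-7 + 0.513/9.79×10^-8) = 0.1491 rad.

8.55°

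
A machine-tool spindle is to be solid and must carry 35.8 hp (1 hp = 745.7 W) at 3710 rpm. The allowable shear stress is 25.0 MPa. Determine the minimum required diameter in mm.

ω = 2π·3710/60 = 388.5 rad/s, so T = P/ω = 35.8×745.7 / 388.5 = 68.71 N·m.
For a solid shaft τ_max = 16T/(πd³), so d = (16T/(π τ_allow))^(1/3) = (16·68.71/(π·2.50×10^7))^(1/3) = 0.02410 m.

24.1 mm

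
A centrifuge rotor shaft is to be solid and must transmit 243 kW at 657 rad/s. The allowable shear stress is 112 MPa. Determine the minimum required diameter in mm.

ω = 657 rad/s, so T = P/ω = 243×10³ / 657.0 = 369.9 N·m.
For a solid shaft τ_max = 16T/(πd³), so d = (16T/(π τ_allow))^(1/3) = (16·369.9/(π·1.12×10^8))^(1/3) = 0.02562 m.

25.6 mm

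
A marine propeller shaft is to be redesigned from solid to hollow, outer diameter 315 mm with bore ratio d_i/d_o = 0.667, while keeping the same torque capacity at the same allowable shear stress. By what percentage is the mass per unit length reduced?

Equal τ_max and T ⇒ the solid shaft needs d_s³ = d_o³(1−k⁴), so d_s = 315·(1−0.667⁴)^(1/3) = 292.7 mm.
Area ratio A_h/A_s = d_o²(1−k²)/d_s² = (1−k²)/(1−k⁴)^(2/3) = 0.6430.
Mass saving = 1 − 0.6430 = 35.7 %.

35.7 %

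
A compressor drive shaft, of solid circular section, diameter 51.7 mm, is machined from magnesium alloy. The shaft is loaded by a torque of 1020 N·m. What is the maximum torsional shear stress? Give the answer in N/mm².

J = πd⁴/32 = π(0.0517)⁴/32 = 7.014×10^-7 m⁴.
τ_max = T·r/J = 1020 × 0.0259 / 7.014×10^-7 = 3.759×10^7 Pa.

37.6 N/mm²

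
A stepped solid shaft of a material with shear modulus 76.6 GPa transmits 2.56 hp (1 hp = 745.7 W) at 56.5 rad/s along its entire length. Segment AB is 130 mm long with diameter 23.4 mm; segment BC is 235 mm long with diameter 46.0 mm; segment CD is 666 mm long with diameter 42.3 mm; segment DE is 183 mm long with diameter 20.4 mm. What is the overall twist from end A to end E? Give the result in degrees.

ω = 56.5 rad/s, so T = P/ω = 2.56×745.7 / 56.50 = 33.79 N·m.
J_AB = π(0.0234)⁴/32 = 2.94×10^-8 m⁴; J_BC = π(0.0460)⁴/32 = 4.40×10^-7 m⁴; J_CD = π(0.0423)⁴/32 = 3.14×10^-7 m⁴; J_DE = π(0.0204)⁴/32 = 1.70×10^-8 m⁴.
θ = (T/G)·Σ L_i/J_i = (33.79/76.6×10⁹)·(0.130/2.94×10^-8 + 0.235/4.40×10^-7 + 0.666/3.14×10^-7 + 0.183/1.70×10^-8) = 7.866×10^-3 rad.

0.451°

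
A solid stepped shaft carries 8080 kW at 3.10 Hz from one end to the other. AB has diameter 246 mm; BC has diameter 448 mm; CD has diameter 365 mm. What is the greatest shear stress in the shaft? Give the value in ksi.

20.6 ksi

ω = 2π·3.10 = 19.48 rad/s, so T = P/ω = 8080×10³ / 19.48 = 414800 N·m.
Under the same torque, τ_max = 16T/(πd³) is largest where d is smallest — segment AB (d = 246 mm).
τ_max = 16·414800/(π·(0.246)³) = 1.419×10^8 Pa.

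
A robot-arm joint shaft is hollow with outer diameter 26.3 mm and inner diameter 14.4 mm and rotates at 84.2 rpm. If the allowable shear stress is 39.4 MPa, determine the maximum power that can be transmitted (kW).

J = π(d_o⁴ − d_i⁴)/32 = π(0.0263⁴ − 0.0144⁴)/32 = 4.275×10^-8 m⁴.
T_max = τ_allow·J/r = 3.94×10^7 × 4.275×10^-8 / 0.0132 = 128.1 N·m.
ω = 2π·84.2/60 = 8.817 rad/s, so P_max = T_max·ω = 1129 W.

1.13 kW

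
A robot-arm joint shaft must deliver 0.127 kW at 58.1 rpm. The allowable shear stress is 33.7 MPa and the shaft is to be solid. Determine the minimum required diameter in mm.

14.7 mm

ω = 2π·58.1/60 = 6.084 rad/s, so T = P/ω = 0.127×10³ / 6.084 = 20.87 N·m.
For a solid shaft τ_max = 16T/(πd³), so d = (16T/(π τ_allow))^(1/3) = (16·20.87/(π·3.37×10^7))^(1/3) = 0.01467 m.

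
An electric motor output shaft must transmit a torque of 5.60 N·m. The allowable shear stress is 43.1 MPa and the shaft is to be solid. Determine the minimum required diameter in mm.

For a solid shaft τ_max = 16T/(πd³), so d = (16T/(π τ_allow))^(1/3) = (16·5.600/(π·4.31×10^7))^(1/3) = 0.008714 m.

8.71 mm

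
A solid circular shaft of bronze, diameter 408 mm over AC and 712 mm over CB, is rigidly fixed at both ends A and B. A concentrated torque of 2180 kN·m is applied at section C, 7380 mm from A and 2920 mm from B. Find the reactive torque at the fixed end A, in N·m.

Compatibility: T_A·a/J_AC = T_B·b/J_CB with T_A + T_B = T₀.
J_AC = 2.72×10^-3 m⁴, J_CB = 0.0252 m⁴, so T_A = T₀·(J_AC/a)/((J_AC/a)+(J_CB/b)) = 89200 N·m, T_B = 2.091e6 N·m.

89200 N·m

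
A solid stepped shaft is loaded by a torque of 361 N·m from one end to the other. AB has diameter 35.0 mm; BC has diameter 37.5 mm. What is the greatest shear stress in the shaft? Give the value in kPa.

42900 kPa

Under the same torque, τ_max = 16T/(πd³) is largest where d is smallest — segment AB (d = 35.0 mm).
τ_max = 16·361.0/(π·(0.0350)³) = 4.288×10^7 Pa.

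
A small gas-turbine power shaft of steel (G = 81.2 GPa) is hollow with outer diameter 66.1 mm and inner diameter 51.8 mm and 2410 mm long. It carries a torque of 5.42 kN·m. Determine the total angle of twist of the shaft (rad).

0.138 rad

J = π(d_o⁴ − d_i⁴)/32 = π(0.0661⁴ − 0.0518⁴)/32 = 1.167×10^-6 m⁴.
θ = T·L/(G·J) = 5420 × 2.41 / (81.2×10⁹ × 1.167×10^-6) = 0.1378 rad.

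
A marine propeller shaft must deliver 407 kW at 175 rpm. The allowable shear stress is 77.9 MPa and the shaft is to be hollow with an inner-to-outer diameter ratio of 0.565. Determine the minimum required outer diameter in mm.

ω = 2π·175/60 = 18.33 rad/s, so T = P/ω = 407×10³ / 18.33 = 22210 N·m.
For a hollow shaft with d_i/d_o = 0.565: τ_max = 16T/(π d_o³ (1−k⁴)), so d_o = [16T/(π τ_allow (1−k⁴))]^(1/3) = [16·22210/(π·7.79×10^7·0.8981)]^(1/3) = 0.1174 m.

117 mm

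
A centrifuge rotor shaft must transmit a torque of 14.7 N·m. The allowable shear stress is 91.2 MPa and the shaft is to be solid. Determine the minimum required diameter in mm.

9.36 mm

For a solid shaft τ_max = 16T/(πd³), so d = (16T/(π τ_allow))^(1/3) = (16·14.70/(π·9.12×10^7))^(1/3) = 0.009363 m.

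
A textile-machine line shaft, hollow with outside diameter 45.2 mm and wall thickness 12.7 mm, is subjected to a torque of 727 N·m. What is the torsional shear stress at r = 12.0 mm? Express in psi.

J = π(d_o⁴ − d_i⁴)/32 = π(0.0452⁴ − 0.0198⁴)/32 = 3.947×10^-7 m⁴.
Shear stress varies linearly with radius: τ = T·r/J = 727.0 × 0.0120 / 3.947×10^-7 = 2.210×10^7 Pa.

3210 psi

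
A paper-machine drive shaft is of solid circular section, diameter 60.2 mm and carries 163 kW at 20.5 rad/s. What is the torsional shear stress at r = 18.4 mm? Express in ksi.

16.5 ksi

ω = 20.5 rad/s, so T = P/ω = 163×10³ / 20.50 = 7951 N·m.
J = πd⁴/32 = π(0.0602)⁴/32 = 1.289×10^-6 m⁴.
Shear stress varies linearly with radius: τ = T·r/J = 7951 × 0.0184 / 1.289×10^-6 = 1.135×10^8 Pa.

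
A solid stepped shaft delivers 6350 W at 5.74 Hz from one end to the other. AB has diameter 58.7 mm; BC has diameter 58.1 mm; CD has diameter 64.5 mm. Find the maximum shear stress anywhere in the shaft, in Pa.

4.57e6 Pa

ω = 2π·5.74 = 36.07 rad/s, so T = P/ω = 6350 / 36.07 = 176.1 N·m.
Under the same torque, τ_max = 16T/(πd³) is largest where d is smallest — segment BC (d = 58.1 mm).
τ_max = 16·176.1/(π·(0.0581)³) = 4.572×10^6 Pa.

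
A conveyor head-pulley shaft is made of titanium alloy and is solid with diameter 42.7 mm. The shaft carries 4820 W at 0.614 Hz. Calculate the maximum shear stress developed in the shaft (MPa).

81.7 MPa

ω = 2π·0.614 = 3.858 rad/s, so T = P/ω = 4820 / 3.858 = 1249 N·m.
J = πd⁴/32 = π(0.0427)⁴/32 = 3.264×10^-7 m⁴.
τ_max = T·r/J = 1249 × 0.0214 / 3.264×10^-7 = 8.173×10^7 Pa.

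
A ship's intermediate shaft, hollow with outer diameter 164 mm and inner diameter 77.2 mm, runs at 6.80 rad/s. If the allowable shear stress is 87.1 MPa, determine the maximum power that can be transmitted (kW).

J = π(d_o⁴ − d_i⁴)/32 = π(0.164⁴ − 0.0772⁴)/32 = 6.753×10^-5 m⁴.
T_max = τ_allow·J/r = 8.71×10^7 × 6.753×10^-5 / 0.0820 = 71730 N·m.
ω = 6.80 rad/s, so P_max = T_max·ω = 4.878×10^5 W.

488 kW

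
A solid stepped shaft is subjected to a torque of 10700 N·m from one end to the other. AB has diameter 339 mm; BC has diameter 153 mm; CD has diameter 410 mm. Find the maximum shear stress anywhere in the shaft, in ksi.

2.21 ksi

Under the same torque, τ_max = 16T/(πd³) is largest where d is smallest — segment BC (d = 153 mm).
τ_max = 16·10700/(π·(0.153)³) = 1.522×10^7 Pa.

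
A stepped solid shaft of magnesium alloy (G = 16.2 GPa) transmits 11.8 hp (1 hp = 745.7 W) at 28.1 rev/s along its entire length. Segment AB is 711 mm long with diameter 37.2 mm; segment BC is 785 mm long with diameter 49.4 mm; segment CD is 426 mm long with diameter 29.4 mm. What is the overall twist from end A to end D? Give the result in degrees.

ω = 2π·28.1 = 176.6 rad/s, so T = P/ω = 11.8×745.7 / 176.6 = 49.84 N·m.
J_AB = π(0.0372)⁴/32 = 1.88×10^-7 m⁴; J_BC = π(0.0494)⁴/32 = 5.85×10^-7 m⁴; J_CD = π(0.0294)⁴/32 = 7.33×10^-8 m⁴.
θ = (T/G)·Σ L_i/J_i = (49.84/16.2×10⁹)·(0.711/1.88×10^-7 + 0.785/5.85×10^-7 + 0.426/7.33×10^-8) = 0.03363 rad.

1.93°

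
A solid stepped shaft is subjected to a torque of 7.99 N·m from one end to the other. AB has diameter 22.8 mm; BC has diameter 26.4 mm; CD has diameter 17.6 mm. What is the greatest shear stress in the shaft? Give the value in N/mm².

7.46 N/mm²

Under the same torque, τ_max = 16T/(πd³) is largest where d is smallest — segment CD (d = 17.6 mm).
τ_max = 16·7.990/(π·(0.0176)³) = 7.464×10^6 Pa.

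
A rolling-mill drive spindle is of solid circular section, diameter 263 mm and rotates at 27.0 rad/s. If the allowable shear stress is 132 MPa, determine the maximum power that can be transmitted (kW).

J = πd⁴/32 = π(0.263)⁴/32 = 4.697×10^-4 m⁴.
T_max = τ_allow·J/r = 1.32×10^8 × 4.697×10^-4 / 0.132 = 471500 N·m.
ω = 27.0 rad/s, so P_max = T_max·ω = 1.273×10^7 W.

12700 kW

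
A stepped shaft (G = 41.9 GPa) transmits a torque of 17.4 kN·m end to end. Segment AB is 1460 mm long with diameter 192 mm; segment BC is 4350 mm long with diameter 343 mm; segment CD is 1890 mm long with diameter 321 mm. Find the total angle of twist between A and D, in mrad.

J_AB = π(0.192)⁴/32 = 1.33×10^-4 m⁴; J_BC = π(0.343)⁴/32 = 1.36×10^-3 m⁴; J_CD = π(0.321)⁴/32 = 1.04×10^-3 m⁴.
θ = (T/G)·Σ L_i/J_i = (17400/41.9×10⁹)·(1.46/1.33×10^-4 + 4.35/1.36×10^-3 + 1.89/1.04×10^-3) = 6.627×10^-3 rad.

6.63 mrad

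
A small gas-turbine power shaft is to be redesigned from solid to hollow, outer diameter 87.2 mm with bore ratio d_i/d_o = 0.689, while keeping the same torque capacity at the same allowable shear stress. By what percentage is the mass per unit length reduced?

37.7 %

Equal τ_max and T ⇒ the solid shaft needs d_s³ = d_o³(1−k⁴), so d_s = 87.2·(1−0.689⁴)^(1/3) = 80.08 mm.
Area ratio A_h/A_s = d_o²(1−k²)/d_s² = (1−k²)/(1−k⁴)^(2/3) = 0.6228.
Mass saving = 1 − 0.6228 = 37.7 %.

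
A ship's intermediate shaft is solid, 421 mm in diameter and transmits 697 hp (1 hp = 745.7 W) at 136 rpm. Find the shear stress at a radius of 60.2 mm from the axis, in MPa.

0.712 MPa

ω = 2π·136/60 = 14.24 rad/s, so T = P/ω = 697×745.7 / 14.24 = 36490 N·m.
J = πd⁴/32 = π(0.421)⁴/32 = 3.084×10^-3 m⁴.
Shear stress varies linearly with radius: τ = T·r/J = 36490 × 0.0602 / 3.084×10^-3 = 7.124×10^5 Pa.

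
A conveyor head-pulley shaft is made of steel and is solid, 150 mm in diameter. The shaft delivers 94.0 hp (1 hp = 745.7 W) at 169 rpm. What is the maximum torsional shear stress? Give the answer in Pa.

5.98e6 Pa

ω = 2π·169/60 = 17.70 rad/s, so T = P/ω = 94.0×745.7 / 17.70 = 3961 N·m.
J = πd⁴/32 = π(0.150)⁴/32 = 4.970×10^-5 m⁴.
τ_max = T·r/J = 3961 × 0.0750 / 4.970×10^-5 = 5.977×10^6 Pa.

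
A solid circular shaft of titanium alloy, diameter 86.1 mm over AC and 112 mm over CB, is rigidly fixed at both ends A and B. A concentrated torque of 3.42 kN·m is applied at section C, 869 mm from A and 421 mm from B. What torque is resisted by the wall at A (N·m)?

495 N·m

Compatibility: T_A·a/J_AC = T_B·b/J_CB with T_A + T_B = T₀.
J_AC = 5.40×10^-6 m⁴, J_CB = 1.54×10^-5 m⁴, so T_A = T₀·(J_AC/a)/((J_AC/a)+(J_CB/b)) = 494.9 N·m, T_B = 2925 N·m.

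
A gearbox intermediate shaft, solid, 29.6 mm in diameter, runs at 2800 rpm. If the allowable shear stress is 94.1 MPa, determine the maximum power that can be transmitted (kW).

J = πd⁴/32 = π(0.0296)⁴/32 = 7.536×10^-8 m⁴.
T_max = τ_allow·J/r = 9.41×10^7 × 7.536×10^-8 / 0.0148 = 479.2 N·m.
ω = 2π·2800/60 = 293.2 rad/s, so P_max = T_max·ω = 1.405×10^5 W.

141 kW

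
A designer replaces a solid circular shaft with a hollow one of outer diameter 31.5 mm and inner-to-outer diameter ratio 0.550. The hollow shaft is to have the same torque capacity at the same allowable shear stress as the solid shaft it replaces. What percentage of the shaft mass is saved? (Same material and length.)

Equal τ_max and T ⇒ the solid shaft needs d_s³ = d_o³(1−k⁴), so d_s = 31.5·(1−0.550⁴)^(1/3) = 30.51 mm.
Area ratio A_h/A_s = d_o²(1−k²)/d_s² = (1−k²)/(1−k⁴)^(2/3) = 0.7436.
Mass saving = 1 − 0.7436 = 25.6 %.

25.6 %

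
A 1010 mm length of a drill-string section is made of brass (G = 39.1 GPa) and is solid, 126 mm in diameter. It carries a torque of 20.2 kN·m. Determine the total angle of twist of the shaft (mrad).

J = πd⁴/32 = π(0.126)⁴/32 = 2.474×10^-5 m⁴.
θ = T·L/(G·J) = 20200 × 1.01 / (39.1×10⁹ × 2.474×10^-5) = 0.02109 rad.

21.1 mrad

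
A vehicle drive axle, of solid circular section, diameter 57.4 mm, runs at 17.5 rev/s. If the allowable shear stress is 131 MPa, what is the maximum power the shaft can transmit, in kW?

J = πd⁴/32 = π(0.0574)⁴/32 = 1.066×10^-6 m⁴.
T_max = τ_allow·J/r = 1.31×10^8 × 1.066×10^-6 / 0.0287 = 4864 N·m.
ω = 2π·17.5 = 110.0 rad/s, so P_max = T_max·ω = 5.349×10^5 W.

535 kW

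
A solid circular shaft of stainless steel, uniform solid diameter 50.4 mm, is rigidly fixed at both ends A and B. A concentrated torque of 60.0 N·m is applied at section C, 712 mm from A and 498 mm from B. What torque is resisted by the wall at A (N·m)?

24.7 N·m

With uniform GJ and both ends fixed, compatibility θ_AC = θ_CB gives T_A·a = T_B·b, together with T_A + T_B = T₀.
T_A = T₀·b/(a+b) = 60.00·498/1210 = 24.69 N·m; T_B = 35.31 N·m.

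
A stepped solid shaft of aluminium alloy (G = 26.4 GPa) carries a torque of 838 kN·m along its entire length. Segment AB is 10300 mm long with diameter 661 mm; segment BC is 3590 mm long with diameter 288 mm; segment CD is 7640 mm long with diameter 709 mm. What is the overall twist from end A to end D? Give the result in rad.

J_AB = π(0.661)⁴/32 = 0.0187 m⁴; J_BC = π(0.288)⁴/32 = 6.75×10^-4 m⁴; J_CD = π(0.709)⁴/32 = 0.0248 m⁴.
θ = (T/G)·Σ L_i/J_i = (838000/26.4×10⁹)·(10.3/0.0187 + 3.59/6.75×10^-4 + 7.64/0.0248) = 0.1959 rad.

0.196 rad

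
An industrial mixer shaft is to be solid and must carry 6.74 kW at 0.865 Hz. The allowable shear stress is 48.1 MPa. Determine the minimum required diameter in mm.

ω = 2π·0.865 = 5.435 rad/s, so T = P/ω = 6.74×10³ / 5.435 = 1240 N·m.
For a solid shaft τ_max = 16T/(πd³), so d = (16T/(π τ_allow))^(1/3) = (16·1240/(π·4.81×10^7))^(1/3) = 0.05083 m.

50.8 mm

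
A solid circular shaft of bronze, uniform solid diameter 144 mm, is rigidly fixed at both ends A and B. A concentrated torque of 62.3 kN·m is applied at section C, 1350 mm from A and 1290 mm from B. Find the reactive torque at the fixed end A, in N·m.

With uniform GJ and both ends fixed, compatibility θ_AC = θ_CB gives T_A·a = T_B·b, together with T_A + T_B = T₀.
T_A = T₀·b/(a+b) = 62300·1290/2640 = 30440 N·m; T_B = 31860 N·m.

30400 N·m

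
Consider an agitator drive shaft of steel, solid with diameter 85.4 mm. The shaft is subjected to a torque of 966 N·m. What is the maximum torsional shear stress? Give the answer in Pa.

7.90e6 Pa

J = πd⁴/32 = π(0.0854)⁴/32 = 5.222×10^-6 m⁴.
τ_max = T·r/J = 966.0 × 0.0427 / 5.222×10^-6 = 7.899×10^6 Pa.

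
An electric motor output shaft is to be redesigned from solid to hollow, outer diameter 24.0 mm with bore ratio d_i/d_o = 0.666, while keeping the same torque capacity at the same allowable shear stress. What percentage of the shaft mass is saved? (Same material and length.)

Equal τ_max and T ⇒ the solid shaft needs d_s³ = d_o³(1−k⁴), so d_s = 24.0·(1−0.666⁴)^(1/3) = 22.31 mm.
Area ratio A_h/A_s = d_o²(1−k²)/d_s² = (1−k²)/(1−k⁴)^(2/3) = 0.6439.
Mass saving = 1 − 0.6439 = 35.6 %.

35.6 %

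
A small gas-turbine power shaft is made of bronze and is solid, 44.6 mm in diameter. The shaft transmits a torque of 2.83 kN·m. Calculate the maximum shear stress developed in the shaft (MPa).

162 MPa

J = πd⁴/32 = π(0.0446)⁴/32 = 3.885×10^-7 m⁴.
τ_max = T·r/J = 2830 × 0.0223 / 3.885×10^-7 = 1.625×10^8 Pa.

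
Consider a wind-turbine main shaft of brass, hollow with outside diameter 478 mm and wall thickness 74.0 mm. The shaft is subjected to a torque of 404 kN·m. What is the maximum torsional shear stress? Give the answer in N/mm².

J = π(d_o⁴ − d_i⁴)/32 = π(0.478⁴ − 0.330⁴)/32 = 3.961×10^-3 m⁴.
τ_max = T·r/J = 404000 × 0.239 / 3.961×10^-3 = 2.438×10^7 Pa.

24.4 N/mm²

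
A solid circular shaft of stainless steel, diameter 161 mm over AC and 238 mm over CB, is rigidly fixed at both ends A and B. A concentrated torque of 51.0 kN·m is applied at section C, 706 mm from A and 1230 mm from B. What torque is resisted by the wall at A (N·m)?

Compatibility: T_A·a/J_AC = T_B·b/J_CB with T_A + T_B = T₀.
J_AC = 6.60×10^-5 m⁴, J_CB = 3.15×10^-4 m⁴, so T_A = T₀·(J_AC/a)/((J_AC/a)+(J_CB/b)) = 13630 N·m, T_B = 37370 N·m.

13600 N·m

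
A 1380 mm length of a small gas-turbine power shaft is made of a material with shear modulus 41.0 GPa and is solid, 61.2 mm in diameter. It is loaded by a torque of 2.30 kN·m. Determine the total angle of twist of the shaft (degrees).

3.22°

J = πd⁴/32 = π(0.0612)⁴/32 = 1.377×10^-6 m⁴.
θ = T·L/(G·J) = 2300 × 1.38 / (41.0×10⁹ × 1.377×10^-6) = 0.05621 rad.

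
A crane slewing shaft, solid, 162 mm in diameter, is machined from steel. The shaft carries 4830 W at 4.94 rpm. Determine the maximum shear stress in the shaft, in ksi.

ω = 2π·4.94/60 = 0.5173 rad/s, so T = P/ω = 4830 / 0.5173 = 9337 N·m.
J = πd⁴/32 = π(0.162)⁴/32 = 6.762×10^-5 m⁴.
τ_max = T·r/J = 9337 × 0.0810 / 6.762×10^-5 = 1.118×10^7 Pa.

1.62 ksi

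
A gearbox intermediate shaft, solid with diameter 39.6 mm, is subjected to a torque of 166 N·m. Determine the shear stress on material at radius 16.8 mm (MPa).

J = πd⁴/32 = π(0.0396)⁴/32 = 2.414×10^-7 m⁴.
Shear stress varies linearly with radius: τ = T·r/J = 166.0 × 0.0168 / 2.414×10^-7 = 1.155×10^7 Pa.

11.6 MPa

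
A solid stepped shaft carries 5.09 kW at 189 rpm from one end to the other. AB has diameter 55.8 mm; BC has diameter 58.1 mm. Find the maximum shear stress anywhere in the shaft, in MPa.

ω = 2π·189/60 = 19.79 rad/s, so T = P/ω = 5.09×10³ / 19.79 = 257.2 N·m.
Under the same torque, τ_max = 16T/(πd³) is largest where d is smallest — segment AB (d = 55.8 mm).
τ_max = 16·257.2/(π·(0.0558)³) = 7.539×10^6 Pa.

7.54 MPa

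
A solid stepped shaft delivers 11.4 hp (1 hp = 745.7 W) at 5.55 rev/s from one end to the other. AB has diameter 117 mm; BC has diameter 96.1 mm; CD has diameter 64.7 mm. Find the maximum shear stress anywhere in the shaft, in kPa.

ω = 2π·5.55 = 34.87 rad/s, so T = P/ω = 11.4×745.7 / 34.87 = 243.8 N·m.
Under the same torque, τ_max = 16T/(πd³) is largest where d is smallest — segment CD (d = 64.7 mm).
τ_max = 16·243.8/(π·(0.0647)³) = 4.584×10^6 Pa.

4580 kPa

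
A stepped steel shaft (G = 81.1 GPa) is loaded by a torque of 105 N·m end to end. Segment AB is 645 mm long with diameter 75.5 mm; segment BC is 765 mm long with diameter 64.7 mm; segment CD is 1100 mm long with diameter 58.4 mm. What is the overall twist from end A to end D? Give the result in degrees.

J_AB = π(0.0755)⁴/32 = 3.19×10^-6 m⁴; J_BC = π(0.0647)⁴/32 = 1.72×10^-6 m⁴; J_CD = π(0.0584)⁴/32 = 1.14×10^-6 m⁴.
θ = (T/G)·Σ L_i/J_i = (105.0/81.1×10⁹)·(0.645/3.19×10^-6 + 0.765/1.72×10^-6 + 1.10/1.14×10^-6) = 2.085×10^-3 rad.

0.119°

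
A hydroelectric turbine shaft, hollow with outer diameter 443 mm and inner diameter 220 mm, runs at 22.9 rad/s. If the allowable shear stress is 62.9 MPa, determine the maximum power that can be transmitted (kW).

23100 kW

J = π(d_o⁴ − d_i⁴)/32 = π(0.443⁴ − 0.220⁴)/32 = 3.551×10^-3 m⁴.
T_max = τ_allow·J/r = 6.29×10^7 × 3.551×10^-3 / 0.222 = 1.008e6 N·m.
ω = 22.9 rad/s, so P_max = T_max·ω = 2.309×10^7 W.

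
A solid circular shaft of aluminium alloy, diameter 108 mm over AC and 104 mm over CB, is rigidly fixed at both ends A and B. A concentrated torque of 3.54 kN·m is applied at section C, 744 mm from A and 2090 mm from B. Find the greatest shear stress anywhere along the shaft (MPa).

11.0 MPa

Compatibility: T_A·a/J_AC = T_B·b/J_CB with T_A + T_B = T₀.
J_AC = 1.34×10^-5 m⁴, J_CB = 1.15×10^-5 m⁴, so T_A = T₀·(J_AC/a)/((J_AC/a)+(J_CB/b)) = 2710 N·m, T_B = 829.6 N·m.
τ in each portion: τ_AC = 1.10×10^7 Pa, τ_CB = 3.76×10^6 Pa; maximum is in AC.
τ_max = T_AC·r/J = 2710·0.0540/1.34×10^-5 = 1.096×10^7 Pa.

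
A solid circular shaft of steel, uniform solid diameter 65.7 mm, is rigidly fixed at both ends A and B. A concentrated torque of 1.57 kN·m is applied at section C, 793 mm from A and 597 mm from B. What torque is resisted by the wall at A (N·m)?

With uniform GJ and both ends fixed, compatibility θ_AC = θ_CB gives T_A·a = T_B·b, together with T_A + T_B = T₀.
T_A = T₀·b/(a+b) = 1570·597/1390 = 674.3 N·m; T_B = 895.7 N·m.

674 N·m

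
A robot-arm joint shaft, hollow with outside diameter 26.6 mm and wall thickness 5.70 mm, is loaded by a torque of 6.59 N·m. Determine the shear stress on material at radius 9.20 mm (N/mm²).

1.38 N/mm²

J = π(d_o⁴ − d_i⁴)/32 = π(0.0266⁴ − 0.0152⁴)/32 = 4.391×10^-8 m⁴.
Shear stress varies linearly with radius: τ = T·r/J = 6.590 × 0.00920 / 4.391×10^-8 = 1.381×10^6 Pa.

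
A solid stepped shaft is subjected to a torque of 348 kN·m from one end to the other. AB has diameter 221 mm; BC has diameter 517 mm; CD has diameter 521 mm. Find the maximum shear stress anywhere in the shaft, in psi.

23800 psi

Under the same torque, τ_max = 16T/(πd³) is largest where d is smallest — segment AB (d = 221 mm).
τ_max = 16·348000/(π·(0.221)³) = 1.642×10^8 Pa.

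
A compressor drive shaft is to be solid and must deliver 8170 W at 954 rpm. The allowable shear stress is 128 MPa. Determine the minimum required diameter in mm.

14.8 mm

ω = 2π·954/60 = 99.90 rad/s, so T = P/ω = 8170 / 99.90 = 81.78 N·m.
For a solid shaft τ_max = 16T/(πd³), so d = (16T/(π τ_allow))^(1/3) = (16·81.78/(π·1.28×10^8))^(1/3) = 0.01482 m.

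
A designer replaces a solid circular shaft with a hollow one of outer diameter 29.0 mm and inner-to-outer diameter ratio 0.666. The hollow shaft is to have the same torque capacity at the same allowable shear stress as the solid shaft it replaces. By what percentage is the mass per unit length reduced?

Equal τ_max and T ⇒ the solid shaft needs d_s³ = d_o³(1−k⁴), so d_s = 29.0·(1−0.666⁴)^(1/3) = 26.96 mm.
Area ratio A_h/A_s = d_o²(1−k²)/d_s² = (1−k²)/(1−k⁴)^(2/3) = 0.6439.
Mass saving = 1 − 0.6439 = 35.6 %.

35.6 %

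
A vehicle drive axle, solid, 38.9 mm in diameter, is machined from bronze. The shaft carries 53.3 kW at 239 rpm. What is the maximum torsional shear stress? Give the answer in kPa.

ω = 2π·239/60 = 25.03 rad/s, so T = P/ω = 53.3×10³ / 25.03 = 2130 N·m.
J = πd⁴/32 = π(0.0389)⁴/32 = 2.248×10^-7 m⁴.
τ_max = T·r/J = 2130 × 0.0194 / 2.248×10^-7 = 1.843×10^8 Pa.

184000 kPa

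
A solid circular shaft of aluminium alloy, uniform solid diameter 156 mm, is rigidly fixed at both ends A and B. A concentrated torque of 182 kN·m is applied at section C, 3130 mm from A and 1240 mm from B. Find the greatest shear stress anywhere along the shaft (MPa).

With uniform GJ and both ends fixed, compatibility θ_AC = θ_CB gives T_A·a = T_B·b, together with T_A + T_B = T₀.
T_A = T₀·b/(a+b) = 182000·1240/4370 = 51640 N·m; T_B = 130400 N·m.
τ in each portion: τ_AC = 6.93×10^7 Pa, τ_CB = 1.75×10^8 Pa; maximum is in CB.
τ_max = T_CB·r/J = 130400·0.0780/5.81×10^-5 = 1.749×10^8 Pa.

175 MPa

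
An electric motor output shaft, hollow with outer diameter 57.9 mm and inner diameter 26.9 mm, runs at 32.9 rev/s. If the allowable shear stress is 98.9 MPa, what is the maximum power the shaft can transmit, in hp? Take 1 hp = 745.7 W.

J = π(d_o⁴ − d_i⁴)/32 = π(0.0579⁴ − 0.0269⁴)/32 = 1.052×10^-6 m⁴.
T_max = τ_allow·J/r = 9.89×10^7 × 1.052×10^-6 / 0.0290 = 3594 N·m.
ω = 2π·32.9 = 206.7 rad/s, so P_max = T_max·ω = 7.429×10^5 W.

996 hp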